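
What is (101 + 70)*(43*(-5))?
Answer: -36765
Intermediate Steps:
(101 + 70)*(43*(-5)) = 171*(-215) = -36765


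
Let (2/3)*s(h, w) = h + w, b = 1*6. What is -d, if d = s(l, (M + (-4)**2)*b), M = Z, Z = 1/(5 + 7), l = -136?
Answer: 237/4 ≈ 59.250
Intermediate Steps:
Z = 1/12 ≈ 0.083333
M = 1/12 ≈ 0.083333
b = 6
s(h, w) = 3*h/2 + 3*w/2 (s(h, w) = 3*(h + w)/2 = 3*h/2 + 3*w/2)
d = -237/4 (d = (3/2)*(-136) + 3*((1/12 + (-4)**2)*6)/2 = -204 + 3*((1/12 + 16)*6)/2 = -204 + 3*((193/12)*6)/2 = -204 + (3/2)*(193/2) = -204 + 579/4 = -237/4 ≈ -59.250)
-d = -1*(-237/4) = 237/4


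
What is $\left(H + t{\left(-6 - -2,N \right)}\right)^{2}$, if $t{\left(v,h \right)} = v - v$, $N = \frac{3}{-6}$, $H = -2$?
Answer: $4$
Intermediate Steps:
$N = - \frac{1}{2}$ ($N = 3 \left(- \frac{1}{6}\right) = - \frac{1}{2} \approx -0.5$)
$t{\left(v,h \right)} = 0$
$\left(H + t{\left(-6 - -2,N \right)}\right)^{2} = \left(-2 + 0\right)^{2} = \left(-2\right)^{2} = 4$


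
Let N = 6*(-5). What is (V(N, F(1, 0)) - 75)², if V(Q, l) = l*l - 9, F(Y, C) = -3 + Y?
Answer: 6400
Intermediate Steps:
N = -30
V(Q, l) = -9 + l² (V(Q, l) = l² - 9 = -9 + l²)
(V(N, F(1, 0)) - 75)² = ((-9 + (-3 + 1)²) - 75)² = ((-9 + (-2)²) - 75)² = ((-9 + 4) - 75)² = (-5 - 75)² = (-80)² = 6400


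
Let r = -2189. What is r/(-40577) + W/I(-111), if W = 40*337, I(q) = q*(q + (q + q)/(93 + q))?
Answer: 71368986/55549913 ≈ 1.2848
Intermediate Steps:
I(q) = q*(q + 2*q/(93 + q)) (I(q) = q*(q + (2*q)/(93 + q)) = q*(q + 2*q/(93 + q)))
W = 13480
r/(-40577) + W/I(-111) = -2189/(-40577) + 13480/(((-111)²*(95 - 111)/(93 - 111))) = -2189*(-1/40577) + 13480/((12321*(-16)/(-18))) = 2189/40577 + 13480/((12321*(-1/18)*(-16))) = 2189/40577 + 13480/10952 = 2189/40577 + 13480*(1/10952) = 2189/40577 + 1685/1369 = 71368986/55549913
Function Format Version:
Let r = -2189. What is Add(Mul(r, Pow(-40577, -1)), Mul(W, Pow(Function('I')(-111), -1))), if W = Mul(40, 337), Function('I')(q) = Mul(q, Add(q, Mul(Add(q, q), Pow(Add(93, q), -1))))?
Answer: Rational(71368986, 55549913) ≈ 1.2848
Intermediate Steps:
Function('I')(q) = Mul(q, Add(q, Mul(2, q, Pow(Add(93, q), -1)))) (Function('I')(q) = Mul(q, Add(q, Mul(Mul(2, q), Pow(Add(93, q), -1)))) = Mul(q, Add(q, Mul(2, q, Pow(Add(93, q), -1)))))
W = 13480
Add(Mul(r, Pow(-40577, -1)), Mul(W, Pow(Function('I')(-111), -1))) = Add(Mul(-2189, Pow(-40577, -1)), Mul(13480, Pow(Mul(Pow(-111, 2), Pow(Add(93, -111), -1), Add(95, -111)), -1))) = Add(Mul(-2189, Rational(-1, 40577)), Mul(13480, Pow(Mul(12321, Pow(-18, -1), -16), -1))) = Add(Rational(2189, 40577), Mul(13480, Pow(Mul(12321, Rational(-1, 18), -16), -1))) = Add(Rational(2189, 40577), Mul(13480, Pow(10952, -1))) = Add(Rational(2189, 40577), Mul(13480, Rational(1, 10952))) = Add(Rational(2189, 40577), Rational(1685, 1369)) = Rational(71368986, 55549913)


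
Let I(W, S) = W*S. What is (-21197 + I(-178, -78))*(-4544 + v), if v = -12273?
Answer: 122982721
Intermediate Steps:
I(W, S) = S*W
(-21197 + I(-178, -78))*(-4544 + v) = (-21197 - 78*(-178))*(-4544 - 12273) = (-21197 + 13884)*(-16817) = -7313*(-16817) = 122982721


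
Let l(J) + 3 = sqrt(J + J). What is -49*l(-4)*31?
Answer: 4557 - 3038*I*sqrt(2) ≈ 4557.0 - 4296.4*I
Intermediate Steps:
l(J) = -3 + sqrt(2)*sqrt(J) (l(J) = -3 + sqrt(J + J) = -3 + sqrt(2*J) = -3 + sqrt(2)*sqrt(J))
-49*l(-4)*31 = -49*(-3 + sqrt(2)*sqrt(-4))*31 = -49*(-3 + sqrt(2)*(2*I))*31 = -49*(-3 + 2*I*sqrt(2))*31 = (147 - 98*I*sqrt(2))*31 = 4557 - 3038*I*sqrt(2)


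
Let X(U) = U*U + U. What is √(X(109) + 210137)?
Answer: √222127 ≈ 471.30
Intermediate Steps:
X(U) = U + U² (X(U) = U² + U = U + U²)
√(X(109) + 210137) = √(109*(1 + 109) + 210137) = √(109*110 + 210137) = √(11990 + 210137) = √222127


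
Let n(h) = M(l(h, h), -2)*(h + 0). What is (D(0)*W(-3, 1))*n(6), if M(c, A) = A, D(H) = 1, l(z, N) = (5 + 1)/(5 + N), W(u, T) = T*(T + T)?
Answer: -24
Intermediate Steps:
W(u, T) = 2*T**2 (W(u, T) = T*(2*T) = 2*T**2)
l(z, N) = 6/(5 + N)
n(h) = -2*h (n(h) = -2*(h + 0) = -2*h)
(D(0)*W(-3, 1))*n(6) = (1*(2*1**2))*(-2*6) = (1*(2*1))*(-12) = (1*2)*(-12) = 2*(-12) = -24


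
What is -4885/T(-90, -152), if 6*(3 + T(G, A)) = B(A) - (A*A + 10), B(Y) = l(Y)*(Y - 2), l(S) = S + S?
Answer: -14655/11842 ≈ -1.2375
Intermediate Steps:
l(S) = 2*S
B(Y) = 2*Y*(-2 + Y) (B(Y) = (2*Y)*(Y - 2) = (2*Y)*(-2 + Y) = 2*Y*(-2 + Y))
T(G, A) = -14/3 - A²/6 + A*(-2 + A)/3 (T(G, A) = -3 + (2*A*(-2 + A) - (A*A + 10))/6 = -3 + (2*A*(-2 + A) - (A² + 10))/6 = -3 + (2*A*(-2 + A) - (10 + A²))/6 = -3 + (2*A*(-2 + A) + (-10 - A²))/6 = -3 + (-10 - A² + 2*A*(-2 + A))/6 = -3 + (-5/3 - A²/6 + A*(-2 + A)/3) = -14/3 - A²/6 + A*(-2 + A)/3)
-4885/T(-90, -152) = -4885/(-14/3 - ⅔*(-152) + (⅙)*(-152)²) = -4885/(-14/3 + 304/3 + (⅙)*23104) = -4885/(-14/3 + 304/3 + 11552/3) = -4885/11842/3 = -4885*3/11842 = -14655/11842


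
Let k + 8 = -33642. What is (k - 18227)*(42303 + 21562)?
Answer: -3313124605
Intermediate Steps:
k = -33650 (k = -8 - 33642 = -33650)
(k - 18227)*(42303 + 21562) = (-33650 - 18227)*(42303 + 21562) = -51877*63865 = -3313124605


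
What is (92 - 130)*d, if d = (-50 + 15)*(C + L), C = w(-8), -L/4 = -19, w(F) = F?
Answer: 90440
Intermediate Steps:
L = 76 (L = -4*(-19) = 76)
C = -8
d = -2380 (d = (-50 + 15)*(-8 + 76) = -35*68 = -2380)
(92 - 130)*d = (92 - 130)*(-2380) = -38*(-2380) = 90440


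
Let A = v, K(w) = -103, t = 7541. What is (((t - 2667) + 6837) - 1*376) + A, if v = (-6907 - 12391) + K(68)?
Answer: -8066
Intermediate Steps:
v = -19401 (v = (-6907 - 12391) - 103 = -19298 - 103 = -19401)
A = -19401
(((t - 2667) + 6837) - 1*376) + A = (((7541 - 2667) + 6837) - 1*376) - 19401 = ((4874 + 6837) - 376) - 19401 = (11711 - 376) - 19401 = 11335 - 19401 = -8066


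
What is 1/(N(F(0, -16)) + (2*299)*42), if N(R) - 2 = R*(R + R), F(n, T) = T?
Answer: 1/25630 ≈ 3.9017e-5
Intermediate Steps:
N(R) = 2 + 2*R² (N(R) = 2 + R*(R + R) = 2 + R*(2*R) = 2 + 2*R²)
1/(N(F(0, -16)) + (2*299)*42) = 1/((2 + 2*(-16)²) + (2*299)*42) = 1/((2 + 2*256) + 598*42) = 1/((2 + 512) + 25116) = 1/(514 + 25116) = 1/25630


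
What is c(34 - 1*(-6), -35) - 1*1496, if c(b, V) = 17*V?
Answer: -2091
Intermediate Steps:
c(34 - 1*(-6), -35) - 1*1496 = 17*(-35) - 1*1496 = -595 - 1496 = -2091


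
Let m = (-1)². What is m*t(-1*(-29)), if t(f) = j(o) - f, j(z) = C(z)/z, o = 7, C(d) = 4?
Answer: -199/7 ≈ -28.429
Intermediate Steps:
m = 1
j(z) = 4/z
t(f) = 4/7 - f
m*t(-1*(-29)) = 1*(4/7 - (-1)*(-29)) = 1*(4/7 - 1*29) = 1*(4/7 - 29) = 1*(-199/7) = -199/7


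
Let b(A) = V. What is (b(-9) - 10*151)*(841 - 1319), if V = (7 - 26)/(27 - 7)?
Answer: 7222341/10 ≈ 7.2223e+5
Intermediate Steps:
V = -19/20 ≈ -0.95000
b(A) = -19/20
(b(-9) - 10*151)*(841 - 1319) = (-19/20 - 10*151)*(841 - 1319) = (-19/20 - 1510)*(-478) = -30219/20*(-478) = 7222341/10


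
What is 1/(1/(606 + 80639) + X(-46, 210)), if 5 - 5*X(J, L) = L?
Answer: -81245/3331044 ≈ -0.024390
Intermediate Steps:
X(J, L) = 1 - L/5
1/(1/(606 + 80639) + X(-46, 210)) = 1/(1/(606 + 80639) + (1 - ⅕*210)) = 1/(1/81245 + (1 - 42)) = 1/(1/81245 - 41) = 1/(-3331044/81245) = -81245/3331044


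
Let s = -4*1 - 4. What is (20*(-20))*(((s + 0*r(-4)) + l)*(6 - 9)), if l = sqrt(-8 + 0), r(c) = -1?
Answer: -9600 + 2400*I*sqrt(2) ≈ -9600.0 + 3394.1*I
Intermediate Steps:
s = -8 (s = -4 - 4 = -8)
l = 2*I*sqrt(2) (l = sqrt(-8) = 2*I*sqrt(2) ≈ 2.8284*I)
(20*(-20))*(((s + 0*r(-4)) + l)*(6 - 9)) = (20*(-20))*(((-8 + 0*(-1)) + 2*I*sqrt(2))*(6 - 9)) = -400*((-8 + 0) + 2*I*sqrt(2))*(-3) = -400*(-8 + 2*I*sqrt(2))*(-3) = -400*(24 - 6*I*sqrt(2)) = -9600 + 2400*I*sqrt(2)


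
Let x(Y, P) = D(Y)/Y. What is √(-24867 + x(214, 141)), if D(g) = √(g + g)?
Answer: √(-284702283 + 107*√107)/107 ≈ 157.69*I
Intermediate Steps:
D(g) = √2*√g (D(g) = √(2*g) = √2*√g)
x(Y, P) = √2/√Y (x(Y, P) = (√2*√Y)/Y = √2/√Y)
√(-24867 + x(214, 141)) = √(-24867 + √2/√214) = √(-24867 + √2*(√214/214)) = √(-24867 + √107/107)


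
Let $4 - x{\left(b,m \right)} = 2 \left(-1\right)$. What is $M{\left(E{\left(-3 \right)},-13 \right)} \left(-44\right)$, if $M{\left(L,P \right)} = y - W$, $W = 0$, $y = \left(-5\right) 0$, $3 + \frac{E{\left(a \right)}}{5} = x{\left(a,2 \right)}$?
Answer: $0$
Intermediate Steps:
$x{\left(b,m \right)} = 6$ ($x{\left(b,m \right)} = 4 - 2 \left(-1\right) = 4 - -2 = 4 + 2 = 6$)
$E{\left(a \right)} = 15$ ($E{\left(a \right)} = -15 + 5 \cdot 6 = -15 + 30 = 15$)
$y = 0$
$M{\left(L,P \right)} = 0$ ($M{\left(L,P \right)} = 0 - 0 = 0 + 0 = 0$)
$M{\left(E{\left(-3 \right)},-13 \right)} \left(-44\right) = 0 \left(-44\right) = 0$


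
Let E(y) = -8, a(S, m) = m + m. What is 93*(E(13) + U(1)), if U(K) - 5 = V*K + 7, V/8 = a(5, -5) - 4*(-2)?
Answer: -1116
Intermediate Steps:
a(S, m) = 2*m
V = -16 (V = 8*(2*(-5) - 4*(-2)) = 8*(-10 + 8) = 8*(-2) = -16)
U(K) = 12 - 16*K (U(K) = 5 + (-16*K + 7) = 5 + (7 - 16*K) = 12 - 16*K)
93*(E(13) + U(1)) = 93*(-8 + (12 - 16*1)) = 93*(-8 + (12 - 16)) = 93*(-8 - 4) = 93*(-12) = -1116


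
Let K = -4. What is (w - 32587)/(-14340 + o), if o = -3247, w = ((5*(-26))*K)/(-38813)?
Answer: 1264799751/682604231 ≈ 1.8529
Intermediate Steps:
w = -520/38813 (w = ((5*(-26))*(-4))/(-38813) = -130*(-4)*(-1/38813) = 520*(-1/38813) = -520/38813 ≈ -0.013398)
(w - 32587)/(-14340 + o) = (-520/38813 - 32587)/(-14340 - 3247) = -1264799751/38813/(-17587) = -1264799751/38813*(-1/17587) = 1264799751/682604231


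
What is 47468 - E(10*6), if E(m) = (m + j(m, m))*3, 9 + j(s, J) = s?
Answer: 47135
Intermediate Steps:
j(s, J) = -9 + s
E(m) = -27 + 6*m (E(m) = (m + (-9 + m))*3 = (-9 + 2*m)*3 = -27 + 6*m)
47468 - E(10*6) = 47468 - (-27 + 6*(10*6)) = 47468 - (-27 + 6*60) = 47468 - (-27 + 360) = 47468 - 1*333 = 47468 - 333 = 47135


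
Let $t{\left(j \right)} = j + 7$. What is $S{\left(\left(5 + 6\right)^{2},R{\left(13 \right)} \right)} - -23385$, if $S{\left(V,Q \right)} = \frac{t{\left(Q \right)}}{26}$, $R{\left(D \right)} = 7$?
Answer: $\frac{304012}{13} \approx 23386.0$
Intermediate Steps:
$t{\left(j \right)} = 7 + j$
$S{\left(V,Q \right)} = \frac{7}{26} + \frac{Q}{26}$ ($S{\left(V,Q \right)} = \frac{7 + Q}{26} = \left(7 + Q\right) \frac{1}{26} = \frac{7}{26} + \frac{Q}{26}$)
$S{\left(\left(5 + 6\right)^{2},R{\left(13 \right)} \right)} - -23385 = \left(\frac{7}{26} + \frac{1}{26} \cdot 7\right) - -23385 = \left(\frac{7}{26} + \frac{7}{26}\right) + 23385 = \frac{7}{13} + 23385 = \frac{304012}{13}$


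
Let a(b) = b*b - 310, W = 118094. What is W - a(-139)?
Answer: 99083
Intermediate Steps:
a(b) = -310 + b² (a(b) = b² - 310 = -310 + b²)
W - a(-139) = 118094 - (-310 + (-139)²) = 118094 - (-310 + 19321) = 118094 - 1*19011 = 118094 - 19011 = 99083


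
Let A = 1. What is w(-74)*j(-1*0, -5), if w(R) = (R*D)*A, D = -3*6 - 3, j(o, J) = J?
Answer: -7770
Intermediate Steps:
D = -21 (D = -18 - 3 = -21)
w(R) = -21*R (w(R) = (R*(-21))*1 = -21*R*1 = -21*R)
w(-74)*j(-1*0, -5) = -21*(-74)*(-5) = 1554*(-5) = -7770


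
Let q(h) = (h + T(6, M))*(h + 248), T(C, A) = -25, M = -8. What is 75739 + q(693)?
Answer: 704327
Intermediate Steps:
q(h) = (-25 + h)*(248 + h) (q(h) = (h - 25)*(h + 248) = (-25 + h)*(248 + h))
75739 + q(693) = 75739 + (-6200 + 693² + 223*693) = 75739 + (-6200 + 480249 + 154539) = 75739 + 628588 = 704327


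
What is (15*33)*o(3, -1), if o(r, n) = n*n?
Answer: 495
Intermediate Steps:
o(r, n) = n²
(15*33)*o(3, -1) = (15*33)*(-1)² = 495*1 = 495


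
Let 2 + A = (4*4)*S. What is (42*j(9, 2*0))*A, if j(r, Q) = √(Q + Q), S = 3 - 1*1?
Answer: 0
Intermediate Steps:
S = 2 (S = 3 - 1 = 2)
j(r, Q) = √2*√Q (j(r, Q) = √(2*Q) = √2*√Q)
A = 30 (A = -2 + (4*4)*2 = -2 + 16*2 = -2 + 32 = 30)
(42*j(9, 2*0))*A = (42*(√2*√(2*0)))*30 = (42*(√2*√0))*30 = (42*(√2*0))*30 = (42*0)*30 = 0*30 = 0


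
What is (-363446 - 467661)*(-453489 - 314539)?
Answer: 638313446996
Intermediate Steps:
(-363446 - 467661)*(-453489 - 314539) = -831107*(-768028) = 638313446996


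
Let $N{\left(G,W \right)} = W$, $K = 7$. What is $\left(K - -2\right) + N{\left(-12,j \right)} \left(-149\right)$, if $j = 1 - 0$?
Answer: $-140$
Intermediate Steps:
$j = 1$ ($j = 1 + 0 = 1$)
$\left(K - -2\right) + N{\left(-12,j \right)} \left(-149\right) = \left(7 - -2\right) + 1 \left(-149\right) = \left(7 + 2\right) - 149 = 9 - 149 = -140$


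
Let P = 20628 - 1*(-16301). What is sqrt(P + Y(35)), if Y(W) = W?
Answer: 2*sqrt(9241) ≈ 192.26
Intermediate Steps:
P = 36929 (P = 20628 + 16301 = 36929)
sqrt(P + Y(35)) = sqrt(36929 + 35) = sqrt(36964) = 2*sqrt(9241)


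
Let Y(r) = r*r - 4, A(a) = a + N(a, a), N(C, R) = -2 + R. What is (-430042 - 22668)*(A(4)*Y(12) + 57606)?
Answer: -26459088660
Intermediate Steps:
A(a) = -2 + 2*a (A(a) = a + (-2 + a) = -2 + 2*a)
Y(r) = -4 + r² (Y(r) = r² - 4 = -4 + r²)
(-430042 - 22668)*(A(4)*Y(12) + 57606) = (-430042 - 22668)*((-2 + 2*4)*(-4 + 12²) + 57606) = -452710*((-2 + 8)*(-4 + 144) + 57606) = -452710*(6*140 + 57606) = -452710*(840 + 57606) = -452710*58446 = -26459088660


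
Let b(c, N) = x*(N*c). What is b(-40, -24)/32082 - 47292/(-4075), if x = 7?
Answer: 257434324/21789025 ≈ 11.815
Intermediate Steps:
b(c, N) = 7*N*c (b(c, N) = 7*(N*c) = 7*N*c)
b(-40, -24)/32082 - 47292/(-4075) = (7*(-24)*(-40))/32082 - 47292/(-4075) = 6720*(1/32082) - 47292*(-1/4075) = 1120/5347 + 47292/4075 = 257434324/21789025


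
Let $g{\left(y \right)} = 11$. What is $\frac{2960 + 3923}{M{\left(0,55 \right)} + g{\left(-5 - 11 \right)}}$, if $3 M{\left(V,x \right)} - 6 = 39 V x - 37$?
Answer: $\frac{20649}{2} \approx 10325.0$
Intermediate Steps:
$M{\left(V,x \right)} = - \frac{31}{3} + 13 V x$ ($M{\left(V,x \right)} = 2 + \frac{39 V x - 37}{3} = 2 + \frac{-37 + 39 V x}{3} = 2 + \left(- \frac{37}{3} + 13 V x\right) = - \frac{31}{3} + 13 V x$)
$\frac{2960 + 3923}{M{\left(0,55 \right)} + g{\left(-5 - 11 \right)}} = \frac{2960 + 3923}{\left(- \frac{31}{3} + 13 \cdot 0 \cdot 55\right) + 11} = \frac{6883}{\left(- \frac{31}{3} + 0\right) + 11} = \frac{6883}{- \frac{31}{3} + 11} = \frac{6883}{\frac{2}{3}} = 6883 \cdot \frac{3}{2} = \frac{20649}{2}$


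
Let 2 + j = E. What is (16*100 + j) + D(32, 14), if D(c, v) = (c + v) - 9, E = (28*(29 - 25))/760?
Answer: 155339/95 ≈ 1635.1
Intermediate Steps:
E = 14/95 (E = (28*4)*(1/760) = 112*(1/760) = 14/95 ≈ 0.14737)
j = -176/95 (j = -2 + 14/95 = -176/95 ≈ -1.8526)
D(c, v) = -9 + c + v
(16*100 + j) + D(32, 14) = (16*100 - 176/95) + (-9 + 32 + 14) = (1600 - 176/95) + 37 = 151824/95 + 37 = 155339/95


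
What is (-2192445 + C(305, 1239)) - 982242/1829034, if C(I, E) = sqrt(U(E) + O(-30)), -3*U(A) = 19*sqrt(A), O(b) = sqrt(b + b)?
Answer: -222780968354/101613 + sqrt(-57*sqrt(1239) + 18*I*sqrt(15))/3 ≈ -2.1924e+6 + 14.933*I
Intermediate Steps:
O(b) = sqrt(2)*sqrt(b) (O(b) = sqrt(2*b) = sqrt(2)*sqrt(b))
U(A) = -19*sqrt(A)/3
C(I, E) = sqrt(-19*sqrt(E)/3 + 2*I*sqrt(15)) (C(I, E) = sqrt(-19*sqrt(E)/3 + sqrt(2)*sqrt(-30)) = sqrt(-19*sqrt(E)/3 + sqrt(2)*(I*sqrt(30))) = sqrt(-19*sqrt(E)/3 + 2*I*sqrt(15)))
(-2192445 + C(305, 1239)) - 982242/1829034 = (-2192445 + sqrt(-57*sqrt(1239) + 18*I*sqrt(15))/3) - 982242/1829034 = (-2192445 + sqrt(-57*sqrt(1239) + 18*I*sqrt(15))/3) - 982242*1/1829034 = (-2192445 + sqrt(-57*sqrt(1239) + 18*I*sqrt(15))/3) - 54569/101613 = -222780968354/101613 + sqrt(-57*sqrt(1239) + 18*I*sqrt(15))/3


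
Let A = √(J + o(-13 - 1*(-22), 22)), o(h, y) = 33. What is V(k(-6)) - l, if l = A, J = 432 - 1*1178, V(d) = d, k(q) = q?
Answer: -6 - I*√713 ≈ -6.0 - 26.702*I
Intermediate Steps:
J = -746 (J = 432 - 1178 = -746)
A = I*√713 (A = √(-746 + 33) = √(-713) = I*√713 ≈ 26.702*I)
l = I*√713 ≈ 26.702*I
V(k(-6)) - l = -6 - I*√713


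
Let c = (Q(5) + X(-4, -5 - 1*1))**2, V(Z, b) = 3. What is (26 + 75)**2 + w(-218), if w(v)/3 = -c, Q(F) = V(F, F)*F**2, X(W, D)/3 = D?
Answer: 454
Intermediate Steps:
X(W, D) = 3*D
Q(F) = 3*F**2
c = 3249 (c = (3*5**2 + 3*(-5 - 1*1))**2 = (3*25 + 3*(-5 - 1))**2 = (75 + 3*(-6))**2 = (75 - 18)**2 = 57**2 = 3249)
w(v) = -9747 (w(v) = 3*(-1*3249) = 3*(-3249) = -9747)
(26 + 75)**2 + w(-218) = (26 + 75)**2 - 9747 = 101**2 - 9747 = 10201 - 9747 = 454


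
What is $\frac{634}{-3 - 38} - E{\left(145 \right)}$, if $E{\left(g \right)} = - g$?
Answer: $\frac{5311}{41} \approx 129.54$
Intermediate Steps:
$\frac{634}{-3 - 38} - E{\left(145 \right)} = \frac{634}{-3 - 38} - \left(-1\right) 145 = \frac{634}{-3 - 38} - -145 = \frac{634}{-41} + 145 = 634 \left(- \frac{1}{41}\right) + 145 = - \frac{634}{41} + 145 = \frac{5311}{41}$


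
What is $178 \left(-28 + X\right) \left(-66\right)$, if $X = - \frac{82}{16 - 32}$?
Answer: $\frac{537471}{2} \approx 2.6874 \cdot 10^{5}$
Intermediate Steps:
$X = \frac{41}{8}$ ($X = - \frac{82}{16 - 32} = - \frac{82}{-16} = \left(-82\right) \left(- \frac{1}{16}\right) = \frac{41}{8} \approx 5.125$)
$178 \left(-28 + X\right) \left(-66\right) = 178 \left(-28 + \frac{41}{8}\right) \left(-66\right) = 178 \left(- \frac{183}{8}\right) \left(-66\right) = \left(- \frac{16287}{4}\right) \left(-66\right) = \frac{537471}{2}$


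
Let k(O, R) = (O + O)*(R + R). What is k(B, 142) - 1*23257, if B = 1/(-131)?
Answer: -3047235/131 ≈ -23261.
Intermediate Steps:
B = -1/131 ≈ -0.0076336
k(O, R) = 4*O*R (k(O, R) = (2*O)*(2*R) = 4*O*R)
k(B, 142) - 1*23257 = 4*(-1/131)*142 - 1*23257 = -568/131 - 23257 = -3047235/131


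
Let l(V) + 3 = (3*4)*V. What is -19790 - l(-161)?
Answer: -17855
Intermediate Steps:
l(V) = -3 + 12*V (l(V) = -3 + (3*4)*V = -3 + 12*V)
-19790 - l(-161) = -19790 - (-3 + 12*(-161)) = -19790 - (-3 - 1932) = -19790 - 1*(-1935) = -19790 + 1935 = -17855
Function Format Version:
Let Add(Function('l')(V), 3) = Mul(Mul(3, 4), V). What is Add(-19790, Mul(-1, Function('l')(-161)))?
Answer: -17855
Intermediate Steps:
Function('l')(V) = Add(-3, Mul(12, V)) (Function('l')(V) = Add(-3, Mul(Mul(3, 4), V)) = Add(-3, Mul(12, V)))
Add(-19790, Mul(-1, Function('l')(-161))) = Add(-19790, Mul(-1, Add(-3, Mul(12, -161)))) = Add(-19790, Mul(-1, Add(-3, -1932))) = Add(-19790, Mul(-1, -1935)) = Add(-19790, 1935) = -17855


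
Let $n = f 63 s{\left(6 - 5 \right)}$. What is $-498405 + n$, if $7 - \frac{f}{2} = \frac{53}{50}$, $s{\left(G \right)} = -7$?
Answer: $- \frac{12591102}{25} \approx -5.0364 \cdot 10^{5}$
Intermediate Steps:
$f = \frac{297}{25}$ ($f = 14 - 2 \cdot \frac{53}{50} = 14 - 2 \cdot 53 \cdot \frac{1}{50} = 14 - \frac{53}{25} = \frac{297}{25} \approx 11.88$)
$n = - \frac{130977}{25}$ ($n = \frac{297}{25} \cdot 63 \left(-7\right) = \frac{18711}{25} \left(-7\right) = - \frac{130977}{25} \approx -5239.1$)
$-498405 + n = -498405 - \frac{130977}{25} = - \frac{12591102}{25}$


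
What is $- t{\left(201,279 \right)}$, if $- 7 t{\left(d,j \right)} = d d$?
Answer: $\frac{40401}{7} \approx 5771.6$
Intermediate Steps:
$t{\left(d,j \right)} = - \frac{d^{2}}{7}$ ($t{\left(d,j \right)} = - \frac{d d}{7} = - \frac{d^{2}}{7}$)
$- t{\left(201,279 \right)} = - \frac{\left(-1\right) 201^{2}}{7} = - \frac{\left(-1\right) 40401}{7} = \left(-1\right) \left(- \frac{40401}{7}\right) = \frac{40401}{7}$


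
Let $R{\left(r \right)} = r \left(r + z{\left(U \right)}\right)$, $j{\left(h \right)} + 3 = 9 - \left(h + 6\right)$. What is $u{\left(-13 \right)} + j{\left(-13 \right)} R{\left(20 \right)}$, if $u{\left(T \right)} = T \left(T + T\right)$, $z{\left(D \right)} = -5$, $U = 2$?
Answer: $4238$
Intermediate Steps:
$j{\left(h \right)} = - h$ ($j{\left(h \right)} = -3 - \left(-3 + h\right) = - h$)
$R{\left(r \right)} = r \left(-5 + r\right)$ ($R{\left(r \right)} = r \left(r - 5\right) = r \left(-5 + r\right)$)
$u{\left(T \right)} = 2 T^{2}$ ($u{\left(T \right)} = T 2 T = 2 T^{2}$)
$u{\left(-13 \right)} + j{\left(-13 \right)} R{\left(20 \right)} = 2 \left(-13\right)^{2} + \left(-1\right) \left(-13\right) 20 \left(-5 + 20\right) = 2 \cdot 169 + 13 \cdot 20 \cdot 15 = 338 + 13 \cdot 300 = 338 + 3900 = 4238$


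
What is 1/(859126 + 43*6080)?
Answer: 1/1120566 ≈ 8.9241e-7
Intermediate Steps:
1/(859126 + 43*6080) = 1/(859126 + 261440) = 1/1120566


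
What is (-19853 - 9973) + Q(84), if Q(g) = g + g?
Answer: -29658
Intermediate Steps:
Q(g) = 2*g
(-19853 - 9973) + Q(84) = (-19853 - 9973) + 2*84 = -29826 + 168 = -29658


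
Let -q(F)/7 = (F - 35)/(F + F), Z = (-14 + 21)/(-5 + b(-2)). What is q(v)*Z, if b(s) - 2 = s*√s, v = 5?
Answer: -441/17 + 294*I*√2/17 ≈ -25.941 + 24.458*I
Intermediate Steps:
b(s) = 2 + s^(3/2) (b(s) = 2 + s*√s = 2 + s^(3/2))
Z = 7/(-3 - 2*I*√2) (Z = (-14 + 21)/(-5 + (2 + (-2)^(3/2))) = 7/(-5 + (2 - 2*I*√2)) = 7/(-3 - 2*I*√2) ≈ -1.2353 + 1.1646*I)
q(F) = -7*(-35 + F)/(2*F) (q(F) = -7*(F - 35)/(F + F) = -7*(-35 + F)/(2*F))
q(v)*Z = ((7/2)*(35 - 1*5)/5)*(-21/17 + 14*I*√2/17) = ((7/2)*(⅕)*(35 - 5))*(-21/17 + 14*I*√2/17) = ((7/2)*(⅕)*30)*(-21/17 + 14*I*√2/17) = 21*(-21/17 + 14*I*√2/17) = -441/17 + 294*I*√2/17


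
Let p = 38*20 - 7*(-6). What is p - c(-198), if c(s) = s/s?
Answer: 801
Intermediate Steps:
c(s) = 1
p = 802 (p = 760 + 42 = 802)
p - c(-198) = 802 - 1*1 = 802 - 1 = 801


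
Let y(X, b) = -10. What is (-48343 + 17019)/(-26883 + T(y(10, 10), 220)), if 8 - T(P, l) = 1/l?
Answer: 6891280/5912501 ≈ 1.1655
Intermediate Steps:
T(P, l) = 8 - 1/l
(-48343 + 17019)/(-26883 + T(y(10, 10), 220)) = (-48343 + 17019)/(-26883 + (8 - 1/220)) = -31324/(-26883 + (8 - 1*1/220)) = -31324/(-26883 + (8 - 1/220)) = -31324/(-26883 + 1759/220) = -31324/(-5912501/220) = -31324*(-220/5912501) = 6891280/5912501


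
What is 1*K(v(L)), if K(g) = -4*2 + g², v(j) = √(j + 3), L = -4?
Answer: -9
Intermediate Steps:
v(j) = √(3 + j)
K(g) = -8 + g²
1*K(v(L)) = 1*(-8 + (√(3 - 4))²) = 1*(-8 + (√(-1))²) = 1*(-8 + I²) = 1*(-8 - 1) = 1*(-9) = -9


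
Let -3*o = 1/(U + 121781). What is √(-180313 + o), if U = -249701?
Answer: I*√184409783482535/31980 ≈ 424.63*I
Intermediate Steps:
o = 1/383760 (o = -1/(3*(-249701 + 121781)) = -⅓/(-127920) = -⅓*(-1/127920) = 1/383760 ≈ 2.6058e-6)
√(-180313 + o) = √(-180313 + 1/383760) = √(-69196916879/383760) = I*√184409783482535/31980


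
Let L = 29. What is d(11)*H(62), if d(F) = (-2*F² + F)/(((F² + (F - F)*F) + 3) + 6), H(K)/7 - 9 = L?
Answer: -30723/65 ≈ -472.66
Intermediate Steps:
H(K) = 266 (H(K) = 63 + 7*29 = 63 + 203 = 266)
d(F) = (F - 2*F²)/(9 + F²) (d(F) = (F - 2*F²)/(((F² + 0*F) + 3) + 6) = (F - 2*F²)/(((F² + 0) + 3) + 6) = (F - 2*F²)/((F² + 3) + 6) = (F - 2*F²)/((3 + F²) + 6) = (F - 2*F²)/(9 + F²))
d(11)*H(62) = (11*(1 - 2*11)/(9 + 11²))*266 = (11*(1 - 22)/(9 + 121))*266 = (11*(-21)/130)*266 = (11*(1/130)*(-21))*266 = -231/130*266 = -30723/65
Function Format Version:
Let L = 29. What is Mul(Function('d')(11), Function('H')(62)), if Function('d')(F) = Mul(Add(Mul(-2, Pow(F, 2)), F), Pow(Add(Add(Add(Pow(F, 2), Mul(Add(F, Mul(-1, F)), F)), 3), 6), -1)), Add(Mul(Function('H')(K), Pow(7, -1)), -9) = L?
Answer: Rational(-30723, 65) ≈ -472.66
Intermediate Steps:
Function('H')(K) = 266 (Function('H')(K) = Add(63, Mul(7, 29)) = Add(63, 203) = 266)
Function('d')(F) = Mul(Pow(Add(9, Pow(F, 2)), -1), Add(F, Mul(-2, Pow(F, 2)))) (Function('d')(F) = Mul(Add(F, Mul(-2, Pow(F, 2))), Pow(Add(Add(Add(Pow(F, 2), Mul(0, F)), 3), 6), -1)) = Mul(Add(F, Mul(-2, Pow(F, 2))), Pow(Add(Add(Add(Pow(F, 2), 0), 3), 6), -1)) = Mul(Add(F, Mul(-2, Pow(F, 2))), Pow(Add(Add(Pow(F, 2), 3), 6), -1)) = Mul(Add(F, Mul(-2, Pow(F, 2))), Pow(Add(Add(3, Pow(F, 2)), 6), -1)) = Mul(Add(F, Mul(-2, Pow(F, 2))), Pow(Add(9, Pow(F, 2)), -1)) = Mul(Pow(Add(9, Pow(F, 2)), -1), Add(F, Mul(-2, Pow(F, 2)))))
Mul(Function('d')(11), Function('H')(62)) = Mul(Mul(11, Pow(Add(9, Pow(11, 2)), -1), Add(1, Mul(-2, 11))), 266) = Mul(Mul(11, Pow(Add(9, 121), -1), Add(1, -22)), 266) = Mul(Mul(11, Pow(130, -1), -21), 266) = Mul(Mul(11, Rational(1, 130), -21), 266) = Mul(Rational(-231, 130), 266) = Rational(-30723, 65)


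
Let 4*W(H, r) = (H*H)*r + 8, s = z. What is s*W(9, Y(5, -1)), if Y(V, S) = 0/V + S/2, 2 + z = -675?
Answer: 44005/8 ≈ 5500.6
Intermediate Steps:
z = -677 (z = -2 - 675 = -677)
s = -677
Y(V, S) = S/2 (Y(V, S) = 0 + S*(½) = 0 + S/2 = S/2)
W(H, r) = 2 + r*H²/4 (W(H, r) = ((H*H)*r + 8)/4 = (H²*r + 8)/4 = (r*H² + 8)/4 = (8 + r*H²)/4 = 2 + r*H²/4)
s*W(9, Y(5, -1)) = -677*(2 + (¼)*((½)*(-1))*9²) = -677*(2 + (¼)*(-½)*81) = -677*(2 - 81/8) = -677*(-65/8) = 44005/8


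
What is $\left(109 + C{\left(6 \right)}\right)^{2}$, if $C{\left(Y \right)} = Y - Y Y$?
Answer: $6241$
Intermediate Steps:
$C{\left(Y \right)} = Y - Y^{2}$
$\left(109 + C{\left(6 \right)}\right)^{2} = \left(109 + 6 \left(1 - 6\right)\right)^{2} = \left(109 + 6 \left(-5\right)\right)^{2} = \left(109 - 30\right)^{2} = 79^{2} = 6241$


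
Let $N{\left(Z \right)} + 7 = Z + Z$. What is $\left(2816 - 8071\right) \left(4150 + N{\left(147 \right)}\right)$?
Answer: $-23316435$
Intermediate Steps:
$N{\left(Z \right)} = -7 + 2 Z$ ($N{\left(Z \right)} = -7 + \left(Z + Z\right) = -7 + 2 Z$)
$\left(2816 - 8071\right) \left(4150 + N{\left(147 \right)}\right) = \left(2816 - 8071\right) \left(4150 + \left(-7 + 2 \cdot 147\right)\right) = - 5255 \left(4150 + \left(-7 + 294\right)\right) = - 5255 \left(4150 + 287\right) = \left(-5255\right) 4437 = -23316435$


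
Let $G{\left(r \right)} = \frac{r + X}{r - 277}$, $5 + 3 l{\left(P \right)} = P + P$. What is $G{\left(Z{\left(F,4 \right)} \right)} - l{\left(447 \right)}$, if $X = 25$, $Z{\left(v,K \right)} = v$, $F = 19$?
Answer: $- \frac{38249}{129} \approx -296.5$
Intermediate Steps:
$l{\left(P \right)} = - \frac{5}{3} + \frac{2 P}{3}$ ($l{\left(P \right)} = - \frac{5}{3} + \frac{P + P}{3} = - \frac{5}{3} + \frac{2 P}{3}$)
$G{\left(r \right)} = \frac{25 + r}{-277 + r}$ ($G{\left(r \right)} = \frac{r + 25}{r - 277} = \frac{25 + r}{-277 + r}$)
$G{\left(Z{\left(F,4 \right)} \right)} - l{\left(447 \right)} = \frac{25 + 19}{-277 + 19} - \left(- \frac{5}{3} + \frac{2}{3} \cdot 447\right) = \frac{1}{-258} \cdot 44 - \left(- \frac{5}{3} + 298\right) = \left(- \frac{1}{258}\right) 44 - \frac{889}{3} = - \frac{22}{129} - \frac{889}{3} = - \frac{38249}{129}$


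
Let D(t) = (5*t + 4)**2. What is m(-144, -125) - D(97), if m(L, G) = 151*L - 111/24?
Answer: -2086957/8 ≈ -2.6087e+5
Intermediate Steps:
m(L, G) = -37/8 + 151*L (m(L, G) = 151*L - 111*1/24 = 151*L - 37/8 = -37/8 + 151*L)
D(t) = (4 + 5*t)**2
m(-144, -125) - D(97) = (-37/8 + 151*(-144)) - (4 + 5*97)**2 = (-37/8 - 21744) - (4 + 485)**2 = -173989/8 - 1*489**2 = -173989/8 - 1*239121 = -173989/8 - 239121 = -2086957/8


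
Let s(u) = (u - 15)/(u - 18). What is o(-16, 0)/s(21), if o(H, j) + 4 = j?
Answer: -2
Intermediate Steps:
o(H, j) = -4 + j
s(u) = (-15 + u)/(-18 + u)
o(-16, 0)/s(21) = (-4 + 0)/(((-15 + 21)/(-18 + 21))) = -4/(6/3) = -4/((⅓)*6) = -4/2 = -4*½ = -2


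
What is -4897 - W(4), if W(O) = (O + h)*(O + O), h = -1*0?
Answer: -4929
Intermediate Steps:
h = 0
W(O) = 2*O² (W(O) = (O + 0)*(O + O) = O*(2*O) = 2*O²)
-4897 - W(4) = -4897 - 2*4² = -4897 - 2*16 = -4897 - 1*32 = -4897 - 32 = -4929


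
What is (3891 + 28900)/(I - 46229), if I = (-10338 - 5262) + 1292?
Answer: -32791/60537 ≈ -0.54167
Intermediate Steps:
I = -14308 (I = -15600 + 1292 = -14308)
(3891 + 28900)/(I - 46229) = (3891 + 28900)/(-14308 - 46229) = 32791/(-60537) = 32791*(-1/60537) = -32791/60537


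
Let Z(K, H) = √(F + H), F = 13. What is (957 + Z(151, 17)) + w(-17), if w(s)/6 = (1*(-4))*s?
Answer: 1365 + √30 ≈ 1370.5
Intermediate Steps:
Z(K, H) = √(13 + H)
w(s) = -24*s (w(s) = 6*((1*(-4))*s) = 6*(-4*s) = -24*s)
(957 + Z(151, 17)) + w(-17) = (957 + √(13 + 17)) - 24*(-17) = (957 + √30) + 408 = 1365 + √30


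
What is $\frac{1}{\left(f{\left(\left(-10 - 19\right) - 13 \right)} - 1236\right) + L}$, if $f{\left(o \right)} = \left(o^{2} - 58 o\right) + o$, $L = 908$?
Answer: $\frac{1}{3830} \approx 0.0002611$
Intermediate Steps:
$f{\left(o \right)} = o^{2} - 57 o$
$\frac{1}{\left(f{\left(\left(-10 - 19\right) - 13 \right)} - 1236\right) + L} = \frac{1}{\left(\left(\left(-10 - 19\right) - 13\right) \left(-57 - 42\right) - 1236\right) + 908} = \frac{1}{\left(\left(-29 - 13\right) \left(-57 - 42\right) - 1236\right) + 908} = \frac{1}{\left(- 42 \left(-57 - 42\right) - 1236\right) + 908} = \frac{1}{\left(\left(-42\right) \left(-99\right) - 1236\right) + 908} = \frac{1}{\left(4158 - 1236\right) + 908} = \frac{1}{2922 + 908} = \frac{1}{3830}$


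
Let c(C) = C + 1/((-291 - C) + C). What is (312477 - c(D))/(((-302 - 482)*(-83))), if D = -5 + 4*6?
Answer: 90925279/18935952 ≈ 4.8017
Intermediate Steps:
D = 19 (D = -5 + 24 = 19)
c(C) = -1/291 + C (c(C) = C + 1/(-291) = C - 1/291 = -1/291 + C)
(312477 - c(D))/(((-302 - 482)*(-83))) = (312477 - (-1/291 + 19))/(((-302 - 482)*(-83))) = (312477 - 1*5528/291)/((-784*(-83))) = (312477 - 5528/291)/65072 = (90925279/291)*(1/65072) = 90925279/18935952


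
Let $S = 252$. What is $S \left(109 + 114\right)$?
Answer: $56196$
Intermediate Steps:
$S \left(109 + 114\right) = 252 \left(109 + 114\right) = 252 \cdot 223 = 56196$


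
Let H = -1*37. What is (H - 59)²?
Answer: 9216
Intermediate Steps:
H = -37
(H - 59)² = (-37 - 59)² = (-96)² = 9216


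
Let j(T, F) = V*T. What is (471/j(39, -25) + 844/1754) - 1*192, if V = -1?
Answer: -2321195/11401 ≈ -203.60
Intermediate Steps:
j(T, F) = -T
(471/j(39, -25) + 844/1754) - 1*192 = (471/((-1*39)) + 844/1754) - 1*192 = (471/(-39) + 844*(1/1754)) - 192 = (471*(-1/39) + 422/877) - 192 = (-157/13 + 422/877) - 192 = -132203/11401 - 192 = -2321195/11401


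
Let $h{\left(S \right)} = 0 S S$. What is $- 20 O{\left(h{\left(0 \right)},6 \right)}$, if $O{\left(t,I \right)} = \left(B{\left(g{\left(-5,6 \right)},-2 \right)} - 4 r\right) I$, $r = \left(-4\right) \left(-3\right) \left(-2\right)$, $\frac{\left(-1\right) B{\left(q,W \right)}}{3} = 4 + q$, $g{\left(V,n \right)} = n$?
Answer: $-7920$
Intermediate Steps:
$h{\left(S \right)} = 0$ ($h{\left(S \right)} = 0 S = 0$)
$B{\left(q,W \right)} = -12 - 3 q$ ($B{\left(q,W \right)} = - 3 \left(4 + q\right) = -12 - 3 q$)
$r = -24$ ($r = 12 \left(-2\right) = -24$)
$O{\left(t,I \right)} = 66 I$ ($O{\left(t,I \right)} = \left(\left(-12 - 18\right) - -96\right) I = \left(\left(-12 - 18\right) + 96\right) I = \left(-30 + 96\right) I = 66 I$)
$- 20 O{\left(h{\left(0 \right)},6 \right)} = - 20 \cdot 66 \cdot 6 = \left(-20\right) 396 = -7920$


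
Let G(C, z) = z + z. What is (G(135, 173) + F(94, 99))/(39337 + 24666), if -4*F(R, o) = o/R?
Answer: 129997/24065128 ≈ 0.0054019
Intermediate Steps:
G(C, z) = 2*z
F(R, o) = -o/(4*R)
(G(135, 173) + F(94, 99))/(39337 + 24666) = (2*173 - 1/4*99/94)/(39337 + 24666) = (346 - 1/4*99*1/94)/64003 = (346 - 99/376)*(1/64003) = (129997/376)*(1/64003) = 129997/24065128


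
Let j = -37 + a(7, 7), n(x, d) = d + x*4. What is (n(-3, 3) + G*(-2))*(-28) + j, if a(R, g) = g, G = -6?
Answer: -114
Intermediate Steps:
n(x, d) = d + 4*x
j = -30 (j = -37 + 7 = -30)
(n(-3, 3) + G*(-2))*(-28) + j = ((3 + 4*(-3)) - 6*(-2))*(-28) - 30 = ((3 - 12) + 12)*(-28) - 30 = (-9 + 12)*(-28) - 30 = 3*(-28) - 30 = -84 - 30 = -114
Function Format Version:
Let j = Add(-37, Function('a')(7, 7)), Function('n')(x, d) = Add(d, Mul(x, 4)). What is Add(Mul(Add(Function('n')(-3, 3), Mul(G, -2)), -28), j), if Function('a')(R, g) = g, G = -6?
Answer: -114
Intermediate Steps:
Function('n')(x, d) = Add(d, Mul(4, x))
j = -30 (j = Add(-37, 7) = -30)
Add(Mul(Add(Function('n')(-3, 3), Mul(G, -2)), -28), j) = Add(Mul(Add(Add(3, Mul(4, -3)), Mul(-6, -2)), -28), -30) = Add(Mul(Add(Add(3, -12), 12), -28), -30) = Add(Mul(Add(-9, 12), -28), -30) = Add(Mul(3, -28), -30) = Add(-84, -30) = -114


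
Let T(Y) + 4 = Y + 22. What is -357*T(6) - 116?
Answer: -8684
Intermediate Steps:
T(Y) = 18 + Y (T(Y) = -4 + (Y + 22) = -4 + (22 + Y) = 18 + Y)
-357*T(6) - 116 = -357*(18 + 6) - 116 = -357*24 - 116 = -8568 - 116 = -8684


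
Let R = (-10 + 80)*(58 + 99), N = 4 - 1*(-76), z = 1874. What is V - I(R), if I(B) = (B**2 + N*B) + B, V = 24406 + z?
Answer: -121644010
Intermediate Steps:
N = 80 (N = 4 + 76 = 80)
V = 26280 (V = 24406 + 1874 = 26280)
R = 10990 (R = 70*157 = 10990)
I(B) = B**2 + 81*B (I(B) = (B**2 + 80*B) + B = B**2 + 81*B)
V - I(R) = 26280 - 10990*(81 + 10990) = 26280 - 10990*11071 = 26280 - 1*121670290 = 26280 - 121670290 = -121644010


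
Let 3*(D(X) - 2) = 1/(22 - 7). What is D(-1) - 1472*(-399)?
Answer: 26429851/45 ≈ 5.8733e+5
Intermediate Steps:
D(X) = 91/45 (D(X) = 2 + 1/(3*(22 - 7)) = 2 + (⅓)/15 = 2 + (⅓)*(1/15) = 2 + 1/45 = 91/45)
D(-1) - 1472*(-399) = 91/45 - 1472*(-399) = 91/45 + 587328 = 26429851/45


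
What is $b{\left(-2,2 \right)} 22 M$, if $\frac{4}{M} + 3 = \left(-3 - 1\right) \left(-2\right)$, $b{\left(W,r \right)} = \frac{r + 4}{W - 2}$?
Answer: $- \frac{132}{5} \approx -26.4$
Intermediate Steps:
$b{\left(W,r \right)} = \frac{4 + r}{-2 + W}$
$M = \frac{4}{5}$ ($M = \frac{4}{-3 + \left(-3 - 1\right) \left(-2\right)} = \frac{4}{-3 - -8} = \frac{4}{-3 + 8} = \frac{4}{5} \approx 0.8$)
$b{\left(-2,2 \right)} 22 M = \frac{4 + 2}{-2 - 2} \cdot 22 \cdot \frac{4}{5} = \frac{1}{-4} \cdot 6 \cdot 22 \cdot \frac{4}{5} = \left(- \frac{1}{4}\right) 6 \cdot 22 \cdot \frac{4}{5} = \left(- \frac{3}{2}\right) 22 \cdot \frac{4}{5} = \left(-33\right) \frac{4}{5} = - \frac{132}{5}$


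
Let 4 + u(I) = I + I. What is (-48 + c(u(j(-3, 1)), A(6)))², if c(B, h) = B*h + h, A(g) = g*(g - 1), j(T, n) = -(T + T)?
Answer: 49284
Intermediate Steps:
j(T, n) = -2*T
A(g) = g*(-1 + g)
u(I) = -4 + 2*I (u(I) = -4 + (I + I) = -4 + 2*I)
c(B, h) = h + B*h
(-48 + c(u(j(-3, 1)), A(6)))² = (-48 + (6*(-1 + 6))*(1 + (-4 + 2*(-2*(-3)))))² = (-48 + (6*5)*(1 + (-4 + 2*6)))² = (-48 + 30*(1 + (-4 + 12)))² = (-48 + 30*(1 + 8))² = (-48 + 30*9)² = (-48 + 270)² = 222² = 49284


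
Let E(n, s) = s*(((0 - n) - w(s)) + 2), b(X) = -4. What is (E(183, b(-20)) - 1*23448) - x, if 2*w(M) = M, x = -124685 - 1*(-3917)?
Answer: 98036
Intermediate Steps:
x = -120768 (x = -124685 + 3917 = -120768)
w(M) = M/2
E(n, s) = s*(2 - n - s/2) (E(n, s) = s*(((0 - n) - s/2) + 2) = s*((-n - s/2) + 2) = s*(2 - n - s/2))
(E(183, b(-20)) - 1*23448) - x = ((½)*(-4)*(4 - 1*(-4) - 2*183) - 1*23448) - 1*(-120768) = ((½)*(-4)*(4 + 4 - 366) - 23448) + 120768 = ((½)*(-4)*(-358) - 23448) + 120768 = (716 - 23448) + 120768 = -22732 + 120768 = 98036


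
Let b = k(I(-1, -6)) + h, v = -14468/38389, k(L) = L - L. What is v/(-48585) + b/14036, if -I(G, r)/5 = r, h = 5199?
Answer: 9697011681283/26178958574340 ≈ 0.37041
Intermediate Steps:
I(G, r) = -5*r
k(L) = 0
v = -14468/38389 (v = -14468*1/38389 = -14468/38389 ≈ -0.37688)
b = 5199 (b = 0 + 5199 = 5199)
v/(-48585) + b/14036 = -14468/38389/(-48585) + 5199/14036 = -14468/38389*(-1/48585) + 5199*(1/14036) = 14468/1865129565 + 5199/14036 = 9697011681283/26178958574340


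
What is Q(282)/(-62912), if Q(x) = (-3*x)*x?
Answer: 59643/15728 ≈ 3.7922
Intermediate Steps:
Q(x) = -3*x²
Q(282)/(-62912) = -3*282²/(-62912) = -3*79524*(-1/62912) = -238572*(-1/62912) = 59643/15728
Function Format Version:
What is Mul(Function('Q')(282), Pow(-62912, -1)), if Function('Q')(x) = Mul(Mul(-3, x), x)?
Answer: Rational(59643, 15728) ≈ 3.7922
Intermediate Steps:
Function('Q')(x) = Mul(-3, Pow(x, 2))
Mul(Function('Q')(282), Pow(-62912, -1)) = Mul(Mul(-3, Pow(282, 2)), Pow(-62912, -1)) = Mul(Mul(-3, 79524), Rational(-1, 62912)) = Mul(-238572, Rational(-1, 62912)) = Rational(59643, 15728)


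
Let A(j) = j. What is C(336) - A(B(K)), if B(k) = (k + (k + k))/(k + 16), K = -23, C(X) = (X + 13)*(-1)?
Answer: -2512/7 ≈ -358.86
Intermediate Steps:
C(X) = -13 - X (C(X) = (13 + X)*(-1) = -13 - X)
B(k) = 3*k/(16 + k) (B(k) = (k + 2*k)/(16 + k) = (3*k)/(16 + k) = 3*k/(16 + k))
C(336) - A(B(K)) = (-13 - 1*336) - 3*(-23)/(16 - 23) = (-13 - 336) - 3*(-23)/(-7) = -349 - 3*(-23)*(-1)/7 = -349 - 1*69/7 = -349 - 69/7 = -2512/7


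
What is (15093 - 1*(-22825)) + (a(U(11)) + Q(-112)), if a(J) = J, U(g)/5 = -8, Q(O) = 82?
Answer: 37960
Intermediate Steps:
U(g) = -40 (U(g) = 5*(-8) = -40)
(15093 - 1*(-22825)) + (a(U(11)) + Q(-112)) = (15093 - 1*(-22825)) + (-40 + 82) = (15093 + 22825) + 42 = 37918 + 42 = 37960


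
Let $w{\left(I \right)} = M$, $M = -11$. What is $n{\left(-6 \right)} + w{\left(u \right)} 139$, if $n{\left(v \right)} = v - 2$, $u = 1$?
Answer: $-1537$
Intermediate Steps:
$n{\left(v \right)} = -2 + v$
$w{\left(I \right)} = -11$
$n{\left(-6 \right)} + w{\left(u \right)} 139 = \left(-2 - 6\right) - 1529 = -8 - 1529 = -1537$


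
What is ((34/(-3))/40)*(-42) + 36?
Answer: 479/10 ≈ 47.900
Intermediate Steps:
((34/(-3))/40)*(-42) + 36 = ((34*(-⅓))*(1/40))*(-42) + 36 = -34/3*1/40*(-42) + 36 = -17/60*(-42) + 36 = 119/10 + 36 = 479/10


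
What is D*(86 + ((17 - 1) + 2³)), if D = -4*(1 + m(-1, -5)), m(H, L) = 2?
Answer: -1320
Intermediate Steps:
D = -12 (D = -4*(1 + 2) = -4*3 = -12)
D*(86 + ((17 - 1) + 2³)) = -12*(86 + ((17 - 1) + 2³)) = -12*(86 + (16 + 8)) = -12*(86 + 24) = -12*110 = -1320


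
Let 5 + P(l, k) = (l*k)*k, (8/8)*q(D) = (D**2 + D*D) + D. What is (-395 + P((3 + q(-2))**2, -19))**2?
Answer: 831803281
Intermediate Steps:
q(D) = D + 2*D**2 (q(D) = (D**2 + D*D) + D = (D**2 + D**2) + D = 2*D**2 + D = D + 2*D**2)
P(l, k) = -5 + l*k**2 (P(l, k) = -5 + (l*k)*k = -5 + (k*l)*k = -5 + l*k**2)
(-395 + P((3 + q(-2))**2, -19))**2 = (-395 + (-5 + (3 - 2*(1 + 2*(-2)))**2*(-19)**2))**2 = (-395 + (-5 + (3 - 2*(1 - 4))**2*361))**2 = (-395 + (-5 + (3 - 2*(-3))**2*361))**2 = (-395 + (-5 + (3 + 6)**2*361))**2 = (-395 + (-5 + 9**2*361))**2 = (-395 + (-5 + 81*361))**2 = (-395 + (-5 + 29241))**2 = (-395 + 29236)**2 = 28841**2 = 831803281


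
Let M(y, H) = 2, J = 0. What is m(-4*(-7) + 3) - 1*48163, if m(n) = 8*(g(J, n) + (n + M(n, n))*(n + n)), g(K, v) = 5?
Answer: -31755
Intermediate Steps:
m(n) = 40 + 16*n*(2 + n) (m(n) = 8*(5 + (n + 2)*(n + n)) = 8*(5 + (2 + n)*(2*n)) = 8*(5 + 2*n*(2 + n)) = 40 + 16*n*(2 + n))
m(-4*(-7) + 3) - 1*48163 = (40 + 16*(-4*(-7) + 3)² + 32*(-4*(-7) + 3)) - 1*48163 = (40 + 16*(28 + 3)² + 32*(28 + 3)) - 48163 = (40 + 16*31² + 32*31) - 48163 = (40 + 16*961 + 992) - 48163 = (40 + 15376 + 992) - 48163 = 16408 - 48163 = -31755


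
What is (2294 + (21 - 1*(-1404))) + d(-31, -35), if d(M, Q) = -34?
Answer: 3685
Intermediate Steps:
(2294 + (21 - 1*(-1404))) + d(-31, -35) = (2294 + (21 - 1*(-1404))) - 34 = (2294 + (21 + 1404)) - 34 = (2294 + 1425) - 34 = 3719 - 34 = 3685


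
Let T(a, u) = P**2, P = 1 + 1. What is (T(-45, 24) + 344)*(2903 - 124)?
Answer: 967092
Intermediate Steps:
P = 2
T(a, u) = 4 (T(a, u) = 2**2 = 4)
(T(-45, 24) + 344)*(2903 - 124) = (4 + 344)*(2903 - 124) = 348*2779 = 967092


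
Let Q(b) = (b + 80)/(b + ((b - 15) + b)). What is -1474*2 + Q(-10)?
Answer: -26546/9 ≈ -2949.6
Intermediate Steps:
Q(b) = (80 + b)/(-15 + 3*b) (Q(b) = (80 + b)/(b + ((-15 + b) + b)) = (80 + b)/(b + (-15 + 2*b)) = (80 + b)/(-15 + 3*b))
-1474*2 + Q(-10) = -1474*2 + (80 - 10)/(3*(-5 - 10)) = -2948 + (⅓)*70/(-15) = -2948 + (⅓)*(-1/15)*70 = -2948 - 14/9 = -26546/9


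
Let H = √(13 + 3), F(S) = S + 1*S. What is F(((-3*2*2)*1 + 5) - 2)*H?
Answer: -72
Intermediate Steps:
F(S) = 2*S (F(S) = S + S = 2*S)
H = 4 (H = √16 = 4)
F(((-3*2*2)*1 + 5) - 2)*H = (2*(((-3*2*2)*1 + 5) - 2))*4 = (2*((-6*2*1 + 5) - 2))*4 = (2*((-12*1 + 5) - 2))*4 = (2*((-12 + 5) - 2))*4 = (2*(-7 - 2))*4 = (2*(-9))*4 = -18*4 = -72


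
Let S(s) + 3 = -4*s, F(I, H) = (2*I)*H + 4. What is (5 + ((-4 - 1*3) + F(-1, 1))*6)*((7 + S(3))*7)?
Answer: 1400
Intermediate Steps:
F(I, H) = 4 + 2*H*I (F(I, H) = 2*H*I + 4 = 4 + 2*H*I)
S(s) = -3 - 4*s
(5 + ((-4 - 1*3) + F(-1, 1))*6)*((7 + S(3))*7) = (5 + ((-4 - 1*3) + (4 + 2*1*(-1)))*6)*((7 + (-3 - 4*3))*7) = (5 + ((-4 - 3) + (4 - 2))*6)*((7 + (-3 - 12))*7) = (5 + (-7 + 2)*6)*((7 - 15)*7) = (5 - 5*6)*(-8*7) = (5 - 30)*(-56) = -25*(-56) = 1400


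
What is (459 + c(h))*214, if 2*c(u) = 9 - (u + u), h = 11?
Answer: 96835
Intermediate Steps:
c(u) = 9/2 - u (c(u) = (9 - (u + u))/2 = (9 - 2*u)/2 = 9/2 - u)
(459 + c(h))*214 = (459 + (9/2 - 1*11))*214 = (459 + (9/2 - 11))*214 = (459 - 13/2)*214 = (905/2)*214 = 96835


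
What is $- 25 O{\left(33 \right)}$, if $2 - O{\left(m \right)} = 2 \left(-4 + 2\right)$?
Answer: $-150$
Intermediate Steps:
$O{\left(m \right)} = 6$ ($O{\left(m \right)} = 2 - 2 \left(-4 + 2\right) = 2 - 2 \left(-2\right) = 2 - -4 = 2 + 4 = 6$)
$- 25 O{\left(33 \right)} = \left(-25\right) 6 = -150$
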